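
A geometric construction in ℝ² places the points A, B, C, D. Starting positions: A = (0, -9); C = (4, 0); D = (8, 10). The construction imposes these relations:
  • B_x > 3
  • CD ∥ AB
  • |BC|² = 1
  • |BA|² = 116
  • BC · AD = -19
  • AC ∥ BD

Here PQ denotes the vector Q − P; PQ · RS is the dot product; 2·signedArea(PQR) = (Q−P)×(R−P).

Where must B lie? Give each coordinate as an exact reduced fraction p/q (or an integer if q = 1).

B = (4, 1)

1. B_x = 4  [AC ∥ BD ∩ CD ∥ AB]
2. B_y = 1  [AC ∥ BD ∩ CD ∥ AB]
   → B = (4, 1)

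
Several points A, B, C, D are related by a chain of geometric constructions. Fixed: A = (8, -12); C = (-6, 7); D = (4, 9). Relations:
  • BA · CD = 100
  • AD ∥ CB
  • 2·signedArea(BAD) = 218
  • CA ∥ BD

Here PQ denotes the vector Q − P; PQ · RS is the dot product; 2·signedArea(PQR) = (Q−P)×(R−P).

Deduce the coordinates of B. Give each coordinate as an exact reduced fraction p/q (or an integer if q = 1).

B = (-10, 28)

1. B_x = -10  [CA ∥ BD ∩ AD ∥ CB]
2. B_y = 28  [CA ∥ BD ∩ AD ∥ CB]
   → B = (-10, 28)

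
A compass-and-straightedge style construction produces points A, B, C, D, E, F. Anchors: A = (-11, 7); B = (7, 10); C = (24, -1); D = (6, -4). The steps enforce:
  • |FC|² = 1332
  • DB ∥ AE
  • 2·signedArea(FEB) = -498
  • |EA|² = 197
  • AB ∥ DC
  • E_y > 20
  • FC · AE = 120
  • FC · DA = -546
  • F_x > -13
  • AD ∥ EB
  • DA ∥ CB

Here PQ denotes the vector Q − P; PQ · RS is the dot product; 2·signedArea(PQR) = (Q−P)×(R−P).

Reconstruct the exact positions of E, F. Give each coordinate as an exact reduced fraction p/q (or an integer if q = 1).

E = (-10, 21)
F = (-12, -7)

1. E_x = -10  [AD ∥ EB ∩ DB ∥ AE]
2. E_y = 21  [AD ∥ EB ∩ DB ∥ AE]
   → E = (-10, 21)
3. F_x = -12  [FC · AE = 120 ∩ FC · DA = -546]
4. F_y = -7  [FC · AE = 120 ∩ FC · DA = -546]
   → F = (-12, -7)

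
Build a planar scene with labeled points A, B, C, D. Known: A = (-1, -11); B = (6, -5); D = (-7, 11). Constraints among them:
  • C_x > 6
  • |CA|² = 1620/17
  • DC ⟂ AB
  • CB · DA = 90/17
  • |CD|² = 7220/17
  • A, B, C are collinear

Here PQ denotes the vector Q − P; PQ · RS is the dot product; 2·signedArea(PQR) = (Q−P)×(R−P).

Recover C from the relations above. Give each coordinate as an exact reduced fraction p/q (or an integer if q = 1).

C = (109/17, -79/17)

1. C_x = 109/17  [A, B, C are collinear ∩ DC ⟂ AB]
2. C_y = -79/17  [A, B, C are collinear ∩ DC ⟂ AB]
   → C = (109/17, -79/17)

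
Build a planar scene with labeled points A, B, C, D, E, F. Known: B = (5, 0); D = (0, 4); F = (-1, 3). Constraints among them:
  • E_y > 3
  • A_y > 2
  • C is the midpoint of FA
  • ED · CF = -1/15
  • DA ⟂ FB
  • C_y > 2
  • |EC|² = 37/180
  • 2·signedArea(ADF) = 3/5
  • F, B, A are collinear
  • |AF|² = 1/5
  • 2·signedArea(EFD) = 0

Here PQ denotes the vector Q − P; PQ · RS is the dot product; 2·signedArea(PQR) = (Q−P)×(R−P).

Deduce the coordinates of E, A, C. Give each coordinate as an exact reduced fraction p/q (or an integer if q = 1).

A = (-3/5, 14/5)
C = (-4/5, 29/10)
E = (-2/3, 10/3)

1. A_x = -3/5  [F, B, A are collinear ∩ DA ⟂ FB]
2. A_y = 14/5  [F, B, A are collinear ∩ DA ⟂ FB]
   → A = (-3/5, 14/5)
3. C_x = -4/5  [C is the midpoint of FA]
4. C_y = 29/10  [C is the midpoint of FA]
   → C = (-4/5, 29/10)
5. E_x = -2/3  [2·signedArea(EFD) = 0 ∩ ED · CF = -1/15]
6. E_y = 10/3  [2·signedArea(EFD) = 0 ∩ ED · CF = -1/15]
   → E = (-2/3, 10/3)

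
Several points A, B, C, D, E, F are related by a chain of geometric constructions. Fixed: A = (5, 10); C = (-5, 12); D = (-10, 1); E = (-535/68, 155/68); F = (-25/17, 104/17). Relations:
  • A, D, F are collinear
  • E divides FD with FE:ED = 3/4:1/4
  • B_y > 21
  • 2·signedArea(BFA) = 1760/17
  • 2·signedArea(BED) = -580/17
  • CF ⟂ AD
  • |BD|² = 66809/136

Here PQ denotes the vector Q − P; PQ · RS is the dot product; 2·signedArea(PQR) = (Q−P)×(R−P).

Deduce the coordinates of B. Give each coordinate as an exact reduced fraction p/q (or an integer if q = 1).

B = (-145/68, 1477/68)

1. B_x = -145/68  [line -66/17·x + 110/17·y + -2530/17 = 0 ∩ |BD|² = 66809/136]
2. B_y = 1477/68  [line -66/17·x + 110/17·y + -2530/17 = 0 ∩ |BD|² = 66809/136]
   → B = (-145/68, 1477/68)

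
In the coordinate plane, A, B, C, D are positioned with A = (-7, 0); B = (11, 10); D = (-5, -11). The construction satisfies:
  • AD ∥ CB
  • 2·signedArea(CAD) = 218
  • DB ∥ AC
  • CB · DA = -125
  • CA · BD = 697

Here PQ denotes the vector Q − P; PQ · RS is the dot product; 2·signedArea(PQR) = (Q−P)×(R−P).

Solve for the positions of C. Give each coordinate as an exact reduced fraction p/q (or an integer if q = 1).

C = (9, 21)

1. C_x = 9  [AD ∥ CB ∩ DB ∥ AC]
2. C_y = 21  [AD ∥ CB ∩ DB ∥ AC]
   → C = (9, 21)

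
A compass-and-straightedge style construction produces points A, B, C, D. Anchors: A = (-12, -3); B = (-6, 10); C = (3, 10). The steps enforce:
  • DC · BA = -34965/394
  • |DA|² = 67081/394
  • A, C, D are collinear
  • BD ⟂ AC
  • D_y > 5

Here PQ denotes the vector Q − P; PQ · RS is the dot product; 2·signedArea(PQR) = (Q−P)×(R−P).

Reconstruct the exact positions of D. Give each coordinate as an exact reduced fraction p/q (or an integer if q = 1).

1. D_x = -843/394  [A, C, D are collinear ∩ BD ⟂ AC]
2. D_y = 2185/394  [A, C, D are collinear ∩ BD ⟂ AC]
   → D = (-843/394, 2185/394)

D = (-843/394, 2185/394)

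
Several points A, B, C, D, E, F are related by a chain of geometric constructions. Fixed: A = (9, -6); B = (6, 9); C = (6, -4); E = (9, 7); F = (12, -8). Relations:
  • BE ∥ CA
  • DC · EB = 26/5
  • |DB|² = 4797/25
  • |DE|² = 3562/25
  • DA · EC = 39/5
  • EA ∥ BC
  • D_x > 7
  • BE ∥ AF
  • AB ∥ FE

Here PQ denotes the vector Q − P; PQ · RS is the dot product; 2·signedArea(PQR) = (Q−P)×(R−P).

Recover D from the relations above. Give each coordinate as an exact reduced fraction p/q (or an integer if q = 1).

1. D_x = 36/5  [DC · EB = 26/5 ∩ DA · EC = 39/5]
2. D_y = -24/5  [DC · EB = 26/5 ∩ DA · EC = 39/5]
   → D = (36/5, -24/5)

D = (36/5, -24/5)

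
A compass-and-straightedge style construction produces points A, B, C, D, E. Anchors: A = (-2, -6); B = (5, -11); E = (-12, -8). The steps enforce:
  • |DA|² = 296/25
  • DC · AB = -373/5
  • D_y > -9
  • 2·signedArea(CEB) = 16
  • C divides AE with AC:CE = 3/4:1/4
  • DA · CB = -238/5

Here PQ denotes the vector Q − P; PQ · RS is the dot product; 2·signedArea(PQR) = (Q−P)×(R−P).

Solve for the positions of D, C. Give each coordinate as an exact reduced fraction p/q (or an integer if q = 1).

1. C_x = -19/2  [C divides AE with AC:CE = 3/4:1/4]
2. C_y = -15/2  [C divides AE with AC:CE = 3/4:1/4]
   → C = (-19/2, -15/2)
3. D_x = 4/5  [DC · AB = -373/5 ∩ DA · CB = -238/5]
4. D_y = -8  [DC · AB = -373/5 ∩ DA · CB = -238/5]
   → D = (4/5, -8)

C = (-19/2, -15/2)
D = (4/5, -8)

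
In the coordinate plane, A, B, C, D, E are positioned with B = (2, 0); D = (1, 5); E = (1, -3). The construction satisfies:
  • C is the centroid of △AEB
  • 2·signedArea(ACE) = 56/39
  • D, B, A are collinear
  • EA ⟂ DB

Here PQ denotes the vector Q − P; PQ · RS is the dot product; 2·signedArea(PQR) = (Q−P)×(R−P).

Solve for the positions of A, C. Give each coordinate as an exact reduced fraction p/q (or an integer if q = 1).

1. A_x = 33/13  [D, B, A are collinear ∩ EA ⟂ DB]
2. A_y = -35/13  [D, B, A are collinear ∩ EA ⟂ DB]
   → A = (33/13, -35/13)
3. C_x = 24/13  [C is the centroid of △AEB]
4. C_y = -74/39  [C is the centroid of △AEB]
   → C = (24/13, -74/39)

A = (33/13, -35/13)
C = (24/13, -74/39)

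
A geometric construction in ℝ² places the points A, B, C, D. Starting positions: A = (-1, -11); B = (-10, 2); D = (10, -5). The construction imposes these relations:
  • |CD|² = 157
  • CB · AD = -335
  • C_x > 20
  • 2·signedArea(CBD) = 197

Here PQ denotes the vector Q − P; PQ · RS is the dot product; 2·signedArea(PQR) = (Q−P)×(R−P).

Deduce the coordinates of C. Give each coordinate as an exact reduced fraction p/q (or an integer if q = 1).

1. C_x = 21  [2·signedArea(CBD) = 197 ∩ CB · AD = -335]
2. C_y = 1  [2·signedArea(CBD) = 197 ∩ CB · AD = -335]
   → C = (21, 1)

C = (21, 1)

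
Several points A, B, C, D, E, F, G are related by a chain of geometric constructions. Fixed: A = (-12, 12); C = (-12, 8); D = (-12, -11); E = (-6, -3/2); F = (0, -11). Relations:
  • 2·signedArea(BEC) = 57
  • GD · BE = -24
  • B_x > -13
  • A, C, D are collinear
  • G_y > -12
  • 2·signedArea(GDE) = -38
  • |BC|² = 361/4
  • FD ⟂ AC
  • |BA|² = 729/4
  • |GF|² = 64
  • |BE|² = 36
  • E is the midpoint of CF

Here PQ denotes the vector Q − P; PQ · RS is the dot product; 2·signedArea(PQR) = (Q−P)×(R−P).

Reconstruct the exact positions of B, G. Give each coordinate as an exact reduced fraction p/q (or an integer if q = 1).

B = (-12, -3/2)
G = (-8, -11)

1. B_x = -12  [line -19/2·x + -6·y + -123 = 0 ∩ |BA|² = 729/4]
2. B_y = -3/2  [line -19/2·x + -6·y + -123 = 0 ∩ |BA|² = 729/4]
   → B = (-12, -3/2)
3. G_x = -8  [2·signedArea(GDE) = -38 ∩ GD · BE = -24]
4. G_y = -11  [2·signedArea(GDE) = -38 ∩ GD · BE = -24]
   → G = (-8, -11)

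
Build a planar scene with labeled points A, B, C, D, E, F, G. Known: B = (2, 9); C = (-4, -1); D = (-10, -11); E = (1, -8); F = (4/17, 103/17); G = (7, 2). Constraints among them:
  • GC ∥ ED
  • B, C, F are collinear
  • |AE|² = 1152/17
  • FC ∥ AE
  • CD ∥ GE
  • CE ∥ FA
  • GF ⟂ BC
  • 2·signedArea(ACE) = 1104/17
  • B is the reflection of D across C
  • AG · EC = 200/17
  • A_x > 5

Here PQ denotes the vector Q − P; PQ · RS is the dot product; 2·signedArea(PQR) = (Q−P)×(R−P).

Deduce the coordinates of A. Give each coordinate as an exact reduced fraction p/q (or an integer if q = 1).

1. A_x = 89/17  [FC ∥ AE ∩ CE ∥ FA]
2. A_y = -16/17  [FC ∥ AE ∩ CE ∥ FA]
   → A = (89/17, -16/17)

A = (89/17, -16/17)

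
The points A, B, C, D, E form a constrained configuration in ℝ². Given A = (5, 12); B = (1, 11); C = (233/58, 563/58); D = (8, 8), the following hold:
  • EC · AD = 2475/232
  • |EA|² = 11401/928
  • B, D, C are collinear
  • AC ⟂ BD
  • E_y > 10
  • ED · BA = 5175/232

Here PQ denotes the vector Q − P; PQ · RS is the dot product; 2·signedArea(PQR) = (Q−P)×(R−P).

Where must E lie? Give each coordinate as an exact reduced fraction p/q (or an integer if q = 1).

E = (407/232, 2477/232)

1. E_x = 407/232  [ED · BA = 5175/232 ∩ EC · AD = 2475/232]
2. E_y = 2477/232  [ED · BA = 5175/232 ∩ EC · AD = 2475/232]
   → E = (407/232, 2477/232)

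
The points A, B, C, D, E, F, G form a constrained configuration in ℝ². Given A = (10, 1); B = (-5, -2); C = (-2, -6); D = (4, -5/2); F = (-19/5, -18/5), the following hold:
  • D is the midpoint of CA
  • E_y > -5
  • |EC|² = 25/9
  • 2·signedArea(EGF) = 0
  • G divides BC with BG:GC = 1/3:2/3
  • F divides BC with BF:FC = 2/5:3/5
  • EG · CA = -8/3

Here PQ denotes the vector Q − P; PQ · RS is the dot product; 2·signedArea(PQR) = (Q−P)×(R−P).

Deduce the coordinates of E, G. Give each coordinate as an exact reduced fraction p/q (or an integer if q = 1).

1. G_x = -4  [G divides BC with BG:GC = 1/3:2/3]
2. G_y = -10/3  [G divides BC with BG:GC = 1/3:2/3]
   → G = (-4, -10/3)
3. E_x = -3  [2·signedArea(EGF) = 0 ∩ EG · CA = -8/3]
4. E_y = -14/3  [2·signedArea(EGF) = 0 ∩ EG · CA = -8/3]
   → E = (-3, -14/3)

E = (-3, -14/3)
G = (-4, -10/3)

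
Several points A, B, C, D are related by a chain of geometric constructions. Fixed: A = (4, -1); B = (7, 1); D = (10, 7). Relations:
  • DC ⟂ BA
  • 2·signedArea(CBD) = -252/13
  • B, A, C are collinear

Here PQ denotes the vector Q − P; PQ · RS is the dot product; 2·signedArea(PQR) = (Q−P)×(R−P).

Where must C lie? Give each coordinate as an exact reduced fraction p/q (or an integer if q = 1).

C = (154/13, 55/13)

1. C_x = 154/13  [B, A, C are collinear ∩ DC ⟂ BA]
2. C_y = 55/13  [B, A, C are collinear ∩ DC ⟂ BA]
   → C = (154/13, 55/13)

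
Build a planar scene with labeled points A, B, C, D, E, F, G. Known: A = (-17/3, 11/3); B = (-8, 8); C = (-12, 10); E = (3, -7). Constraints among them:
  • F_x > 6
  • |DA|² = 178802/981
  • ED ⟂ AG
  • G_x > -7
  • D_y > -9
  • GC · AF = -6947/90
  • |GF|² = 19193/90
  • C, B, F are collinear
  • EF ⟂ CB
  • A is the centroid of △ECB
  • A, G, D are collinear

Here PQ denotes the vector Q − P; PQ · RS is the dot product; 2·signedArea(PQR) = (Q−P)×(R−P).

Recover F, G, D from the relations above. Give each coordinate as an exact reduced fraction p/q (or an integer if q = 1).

D = (80/109, -896/109)
F = (34/5, 3/5)
G = (-41/6, 35/6)

1. F_x = 34/5  [C, B, F are collinear ∩ EF ⟂ CB]
2. F_y = 3/5  [C, B, F are collinear ∩ EF ⟂ CB]
   → F = (34/5, 3/5)
3. G_x = -41/6  [line -187/15·x + 46/15·y + -9277/90 = 0 ∩ |GF|² = 19193/90]
4. G_y = 35/6  [line -187/15·x + 46/15·y + -9277/90 = 0 ∩ |GF|² = 19193/90]
   → G = (-41/6, 35/6)
5. D_x = 80/109  [A, G, D are collinear ∩ ED ⟂ AG]
6. D_y = -896/109  [A, G, D are collinear ∩ ED ⟂ AG]
   → D = (80/109, -896/109)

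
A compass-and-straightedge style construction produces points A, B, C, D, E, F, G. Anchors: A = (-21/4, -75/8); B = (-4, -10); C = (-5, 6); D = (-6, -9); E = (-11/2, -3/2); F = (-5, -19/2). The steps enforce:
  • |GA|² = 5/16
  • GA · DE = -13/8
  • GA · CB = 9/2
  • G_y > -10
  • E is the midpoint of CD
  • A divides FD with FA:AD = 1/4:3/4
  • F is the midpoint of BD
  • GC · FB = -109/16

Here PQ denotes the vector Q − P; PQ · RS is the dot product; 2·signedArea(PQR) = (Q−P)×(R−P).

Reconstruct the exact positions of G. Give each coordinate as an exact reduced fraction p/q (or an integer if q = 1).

1. G_x = -23/4  [GC · FB = -109/16 ∩ GA · CB = 9/2]
2. G_y = -73/8  [GC · FB = -109/16 ∩ GA · CB = 9/2]
   → G = (-23/4, -73/8)

G = (-23/4, -73/8)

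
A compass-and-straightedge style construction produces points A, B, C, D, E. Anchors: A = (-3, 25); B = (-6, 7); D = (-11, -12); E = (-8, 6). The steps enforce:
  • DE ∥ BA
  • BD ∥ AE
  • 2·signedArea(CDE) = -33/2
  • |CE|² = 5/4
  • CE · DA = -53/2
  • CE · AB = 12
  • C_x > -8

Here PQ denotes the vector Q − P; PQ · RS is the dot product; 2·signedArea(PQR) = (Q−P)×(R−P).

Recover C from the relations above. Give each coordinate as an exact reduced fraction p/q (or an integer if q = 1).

C = (-7, 13/2)

1. C_x = -7  [2·signedArea(CDE) = -33/2 ∩ CE · DA = -53/2]
2. C_y = 13/2  [2·signedArea(CDE) = -33/2 ∩ CE · DA = -53/2]
   → C = (-7, 13/2)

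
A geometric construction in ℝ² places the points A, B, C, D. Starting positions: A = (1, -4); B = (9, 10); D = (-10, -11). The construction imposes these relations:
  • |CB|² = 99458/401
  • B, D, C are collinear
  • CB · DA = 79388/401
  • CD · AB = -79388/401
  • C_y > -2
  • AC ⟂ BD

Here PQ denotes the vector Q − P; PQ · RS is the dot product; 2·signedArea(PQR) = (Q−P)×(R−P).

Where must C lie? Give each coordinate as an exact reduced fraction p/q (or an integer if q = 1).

1. C_x = -628/401  [B, D, C are collinear ∩ AC ⟂ BD]
2. C_y = -673/401  [B, D, C are collinear ∩ AC ⟂ BD]
   → C = (-628/401, -673/401)

C = (-628/401, -673/401)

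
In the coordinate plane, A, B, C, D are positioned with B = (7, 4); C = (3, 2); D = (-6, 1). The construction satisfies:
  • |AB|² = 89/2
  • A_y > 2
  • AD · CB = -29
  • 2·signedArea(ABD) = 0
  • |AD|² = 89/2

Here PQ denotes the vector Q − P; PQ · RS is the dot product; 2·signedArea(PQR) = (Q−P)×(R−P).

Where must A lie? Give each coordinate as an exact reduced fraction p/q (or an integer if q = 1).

A = (1/2, 5/2)

1. A_x = 1/2  [2·signedArea(ABD) = 0 ∩ AD · CB = -29]
2. A_y = 5/2  [2·signedArea(ABD) = 0 ∩ AD · CB = -29]
   → A = (1/2, 5/2)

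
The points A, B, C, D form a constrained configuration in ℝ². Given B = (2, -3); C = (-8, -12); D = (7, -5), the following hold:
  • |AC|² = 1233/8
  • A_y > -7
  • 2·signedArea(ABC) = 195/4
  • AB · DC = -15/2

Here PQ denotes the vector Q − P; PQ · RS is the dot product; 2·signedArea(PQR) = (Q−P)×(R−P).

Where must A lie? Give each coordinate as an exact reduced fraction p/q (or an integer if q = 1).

1. A_x = 13/4  [2·signedArea(ABC) = 195/4 ∩ AB · DC = -15/2]
2. A_y = -27/4  [2·signedArea(ABC) = 195/4 ∩ AB · DC = -15/2]
   → A = (13/4, -27/4)

A = (13/4, -27/4)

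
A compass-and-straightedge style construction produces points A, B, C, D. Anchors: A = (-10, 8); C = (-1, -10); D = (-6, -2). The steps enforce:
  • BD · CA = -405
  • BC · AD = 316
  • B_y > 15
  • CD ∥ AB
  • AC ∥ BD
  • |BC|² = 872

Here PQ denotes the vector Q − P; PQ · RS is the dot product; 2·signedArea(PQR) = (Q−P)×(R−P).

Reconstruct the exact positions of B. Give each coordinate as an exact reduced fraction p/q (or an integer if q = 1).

B = (-15, 16)

1. B_x = -15  [AC ∥ BD ∩ CD ∥ AB]
2. B_y = 16  [AC ∥ BD ∩ CD ∥ AB]
   → B = (-15, 16)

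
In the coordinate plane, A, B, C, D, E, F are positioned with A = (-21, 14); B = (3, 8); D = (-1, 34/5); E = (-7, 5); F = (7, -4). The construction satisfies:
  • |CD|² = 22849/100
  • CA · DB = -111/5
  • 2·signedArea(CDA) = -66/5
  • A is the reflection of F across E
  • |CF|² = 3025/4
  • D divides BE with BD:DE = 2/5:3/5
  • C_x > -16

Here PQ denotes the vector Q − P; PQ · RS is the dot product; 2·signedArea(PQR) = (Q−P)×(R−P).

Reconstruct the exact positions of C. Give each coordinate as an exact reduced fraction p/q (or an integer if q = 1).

1. C_x = -15  [2·signedArea(CDA) = -66/5 ∩ CA · DB = -111/5]
2. C_y = 25/2  [2·signedArea(CDA) = -66/5 ∩ CA · DB = -111/5]
   → C = (-15, 25/2)

C = (-15, 25/2)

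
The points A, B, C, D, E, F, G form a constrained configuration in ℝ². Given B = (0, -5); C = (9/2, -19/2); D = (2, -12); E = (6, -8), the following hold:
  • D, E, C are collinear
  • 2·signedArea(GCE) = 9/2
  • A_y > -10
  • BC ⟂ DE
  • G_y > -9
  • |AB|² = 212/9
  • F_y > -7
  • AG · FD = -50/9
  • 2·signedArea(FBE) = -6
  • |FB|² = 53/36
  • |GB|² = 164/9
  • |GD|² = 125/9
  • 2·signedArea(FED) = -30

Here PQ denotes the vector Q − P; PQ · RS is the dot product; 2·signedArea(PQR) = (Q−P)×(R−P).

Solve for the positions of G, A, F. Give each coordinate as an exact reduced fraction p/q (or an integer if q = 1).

1. G_x = 8/3  [line -3/2·x + 3/2·y + 33/2 = 0 ∩ |GD|² = 125/9]
2. G_y = -25/3  [line -3/2·x + 3/2·y + 33/2 = 0 ∩ |GD|² = 125/9]
   → G = (8/3, -25/3)
3. F_x = 1/3  [2·signedArea(FED) = -30 ∩ 2·signedArea(FBE) = -6]
4. F_y = -37/6  [2·signedArea(FED) = -30 ∩ 2·signedArea(FBE) = -6]
   → F = (1/3, -37/6)
5. A_x = 4/3  [line -5/3·x + 35/6·y + 1055/18 = 0 ∩ |AB|² = 212/9]
6. A_y = -29/3  [line -5/3·x + 35/6·y + 1055/18 = 0 ∩ |AB|² = 212/9]
   → A = (4/3, -29/3)

A = (4/3, -29/3)
F = (1/3, -37/6)
G = (8/3, -25/3)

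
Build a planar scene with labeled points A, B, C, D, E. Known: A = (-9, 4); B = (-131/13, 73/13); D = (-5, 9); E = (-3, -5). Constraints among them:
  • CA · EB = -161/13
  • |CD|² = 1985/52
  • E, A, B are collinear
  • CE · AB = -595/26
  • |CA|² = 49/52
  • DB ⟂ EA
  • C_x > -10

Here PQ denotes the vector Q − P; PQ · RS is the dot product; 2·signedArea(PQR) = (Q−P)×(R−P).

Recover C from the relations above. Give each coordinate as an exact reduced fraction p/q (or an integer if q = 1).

1. C_x = -124/13  [line 92/13·x + -138/13·y + 1541/13 = 0 ∩ |CA|² = 49/52]
2. C_y = 125/26  [line 92/13·x + -138/13·y + 1541/13 = 0 ∩ |CA|² = 49/52]
   → C = (-124/13, 125/26)

C = (-124/13, 125/26)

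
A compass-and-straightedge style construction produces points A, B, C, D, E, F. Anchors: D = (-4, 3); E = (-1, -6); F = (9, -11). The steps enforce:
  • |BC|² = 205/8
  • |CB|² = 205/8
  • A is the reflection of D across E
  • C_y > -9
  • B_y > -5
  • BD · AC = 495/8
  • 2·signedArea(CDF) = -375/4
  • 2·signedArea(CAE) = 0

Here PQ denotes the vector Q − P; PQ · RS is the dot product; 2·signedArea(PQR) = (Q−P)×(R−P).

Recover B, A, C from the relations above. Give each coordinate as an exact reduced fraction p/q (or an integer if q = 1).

A = (2, -15)
B = (5/2, -4)
C = (-1/4, -33/4)

1. A_x = 2  [A is the reflection of D across E]
2. A_y = -15  [A is the reflection of D across E]
   → A = (2, -15)
3. C_x = -1/4  [2·signedArea(CAE) = 0 ∩ 2·signedArea(CDF) = -375/4]
4. C_y = -33/4  [2·signedArea(CAE) = 0 ∩ 2·signedArea(CDF) = -375/4]
   → C = (-1/4, -33/4)
5. B_x = 5/2  [line 9/4·x + -27/4·y + -261/8 = 0 ∩ |BC|² = 205/8]
6. B_y = -4  [line 9/4·x + -27/4·y + -261/8 = 0 ∩ |BC|² = 205/8]
   → B = (5/2, -4)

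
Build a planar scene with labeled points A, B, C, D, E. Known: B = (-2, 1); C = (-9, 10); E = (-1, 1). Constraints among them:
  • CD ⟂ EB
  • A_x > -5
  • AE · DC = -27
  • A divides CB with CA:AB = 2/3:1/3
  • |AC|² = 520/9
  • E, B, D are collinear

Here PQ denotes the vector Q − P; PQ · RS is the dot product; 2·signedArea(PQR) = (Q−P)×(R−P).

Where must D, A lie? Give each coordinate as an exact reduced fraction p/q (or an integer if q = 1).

1. D_x = -9  [E, B, D are collinear ∩ CD ⟂ EB]
2. D_y = 1  [E, B, D are collinear ∩ CD ⟂ EB]
   → D = (-9, 1)
3. A_x = -13/3  [A divides CB with CA:AB = 2/3:1/3]
4. A_y = 4  [A divides CB with CA:AB = 2/3:1/3]
   → A = (-13/3, 4)

A = (-13/3, 4)
D = (-9, 1)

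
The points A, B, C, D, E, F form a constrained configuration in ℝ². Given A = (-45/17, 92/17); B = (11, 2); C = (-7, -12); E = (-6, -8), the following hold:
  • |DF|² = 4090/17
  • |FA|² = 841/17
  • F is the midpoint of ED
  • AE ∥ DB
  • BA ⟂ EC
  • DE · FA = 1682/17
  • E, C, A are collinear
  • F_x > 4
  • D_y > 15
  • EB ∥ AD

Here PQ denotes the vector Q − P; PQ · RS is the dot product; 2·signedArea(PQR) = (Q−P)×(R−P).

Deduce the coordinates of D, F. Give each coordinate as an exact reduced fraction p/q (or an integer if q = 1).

1. D_x = 244/17  [AE ∥ DB ∩ EB ∥ AD]
2. D_y = 262/17  [AE ∥ DB ∩ EB ∥ AD]
   → D = (244/17, 262/17)
3. F_x = 71/17  [F is the midpoint of ED]
4. F_y = 63/17  [F is the midpoint of ED]
   → F = (71/17, 63/17)

D = (244/17, 262/17)
F = (71/17, 63/17)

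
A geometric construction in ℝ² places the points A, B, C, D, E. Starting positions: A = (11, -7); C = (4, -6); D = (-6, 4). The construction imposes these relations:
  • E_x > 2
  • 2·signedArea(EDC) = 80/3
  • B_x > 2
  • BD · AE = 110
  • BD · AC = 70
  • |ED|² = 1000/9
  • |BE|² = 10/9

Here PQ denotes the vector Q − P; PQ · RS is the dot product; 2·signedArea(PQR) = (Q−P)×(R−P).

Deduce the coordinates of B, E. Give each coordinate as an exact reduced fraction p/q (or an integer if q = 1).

B = (3, -3)
E = (8/3, -2)

1. E_x = 8/3  [line 10·x + 10·y + -20/3 = 0 ∩ |ED|² = 1000/9]
2. E_y = -2  [line 10·x + 10·y + -20/3 = 0 ∩ |ED|² = 1000/9]
   → E = (8/3, -2)
3. B_x = 3  [BD · AC = 70 ∩ BD · AE = 110]
4. B_y = -3  [BD · AC = 70 ∩ BD · AE = 110]
   → B = (3, -3)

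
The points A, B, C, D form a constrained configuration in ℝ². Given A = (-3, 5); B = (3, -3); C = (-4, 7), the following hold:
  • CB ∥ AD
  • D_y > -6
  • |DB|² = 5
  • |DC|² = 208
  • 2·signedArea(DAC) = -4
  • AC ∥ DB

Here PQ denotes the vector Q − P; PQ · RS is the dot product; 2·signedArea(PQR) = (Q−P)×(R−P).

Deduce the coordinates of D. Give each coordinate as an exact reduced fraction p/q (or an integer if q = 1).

1. D_x = 4  [AC ∥ DB ∩ CB ∥ AD]
2. D_y = -5  [AC ∥ DB ∩ CB ∥ AD]
   → D = (4, -5)

D = (4, -5)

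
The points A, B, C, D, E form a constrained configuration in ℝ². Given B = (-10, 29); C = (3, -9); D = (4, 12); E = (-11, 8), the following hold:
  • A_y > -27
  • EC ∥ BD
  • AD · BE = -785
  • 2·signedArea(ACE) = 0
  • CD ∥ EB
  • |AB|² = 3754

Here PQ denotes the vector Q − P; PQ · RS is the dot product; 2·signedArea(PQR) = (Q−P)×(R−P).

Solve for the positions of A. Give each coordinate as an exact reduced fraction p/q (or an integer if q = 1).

A = (17, -26)

1. A_x = 17  [2·signedArea(ACE) = 0 ∩ AD · BE = -785]
2. A_y = -26  [2·signedArea(ACE) = 0 ∩ AD · BE = -785]
   → A = (17, -26)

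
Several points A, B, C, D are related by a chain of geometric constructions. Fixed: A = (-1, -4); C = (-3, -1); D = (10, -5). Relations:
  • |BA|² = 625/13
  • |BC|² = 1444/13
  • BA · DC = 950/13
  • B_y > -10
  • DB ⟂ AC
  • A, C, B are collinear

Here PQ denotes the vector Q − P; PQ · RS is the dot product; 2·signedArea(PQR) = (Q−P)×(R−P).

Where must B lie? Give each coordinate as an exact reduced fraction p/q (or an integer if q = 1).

B = (37/13, -127/13)

1. B_x = 37/13  [A, C, B are collinear ∩ DB ⟂ AC]
2. B_y = -127/13  [A, C, B are collinear ∩ DB ⟂ AC]
   → B = (37/13, -127/13)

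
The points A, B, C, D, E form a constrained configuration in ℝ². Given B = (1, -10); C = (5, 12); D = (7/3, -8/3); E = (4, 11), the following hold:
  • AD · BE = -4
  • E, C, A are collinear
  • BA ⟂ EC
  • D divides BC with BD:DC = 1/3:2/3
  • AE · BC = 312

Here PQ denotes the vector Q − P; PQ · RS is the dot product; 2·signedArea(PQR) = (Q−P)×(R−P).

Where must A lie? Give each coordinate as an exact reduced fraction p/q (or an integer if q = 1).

A = (-8, -1)

1. A_x = -8  [E, C, A are collinear ∩ BA ⟂ EC]
2. A_y = -1  [E, C, A are collinear ∩ BA ⟂ EC]
   → A = (-8, -1)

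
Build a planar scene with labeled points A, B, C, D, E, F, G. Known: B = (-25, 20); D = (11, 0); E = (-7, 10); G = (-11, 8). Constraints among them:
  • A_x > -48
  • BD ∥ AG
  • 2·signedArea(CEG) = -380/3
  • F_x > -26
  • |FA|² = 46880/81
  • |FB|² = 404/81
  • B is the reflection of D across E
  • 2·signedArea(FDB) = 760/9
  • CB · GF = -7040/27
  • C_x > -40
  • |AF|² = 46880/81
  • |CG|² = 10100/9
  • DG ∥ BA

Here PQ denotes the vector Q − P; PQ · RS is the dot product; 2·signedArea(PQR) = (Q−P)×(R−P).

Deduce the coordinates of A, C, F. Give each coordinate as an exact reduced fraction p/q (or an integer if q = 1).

A = (-47, 28)
C = (-119/3, 76/3)
F = (-227/9, 160/9)

1. A_x = -47  [BD ∥ AG ∩ DG ∥ BA]
2. A_y = 28  [BD ∥ AG ∩ DG ∥ BA]
   → A = (-47, 28)
3. F_x = -227/9  [line -20·x + -36·y + 1220/9 = 0 ∩ |FA|² = 46880/81]
4. F_y = 160/9  [line -20·x + -36·y + 1220/9 = 0 ∩ |FA|² = 46880/81]
   → F = (-227/9, 160/9)
5. C_x = -119/3  [CB · GF = -7040/27 ∩ 2·signedArea(CEG) = -380/3]
6. C_y = 76/3  [CB · GF = -7040/27 ∩ 2·signedArea(CEG) = -380/3]
   → C = (-119/3, 76/3)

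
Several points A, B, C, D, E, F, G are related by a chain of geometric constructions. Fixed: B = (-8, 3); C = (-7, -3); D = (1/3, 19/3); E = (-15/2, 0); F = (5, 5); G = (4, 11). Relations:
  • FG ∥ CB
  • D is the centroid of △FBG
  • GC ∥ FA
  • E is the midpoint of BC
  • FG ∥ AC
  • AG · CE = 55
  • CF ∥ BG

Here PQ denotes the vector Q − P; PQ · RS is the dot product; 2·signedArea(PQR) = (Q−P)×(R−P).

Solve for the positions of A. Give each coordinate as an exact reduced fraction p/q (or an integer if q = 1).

A = (-6, -9)

1. A_x = -6  [FG ∥ AC ∩ GC ∥ FA]
2. A_y = -9  [FG ∥ AC ∩ GC ∥ FA]
   → A = (-6, -9)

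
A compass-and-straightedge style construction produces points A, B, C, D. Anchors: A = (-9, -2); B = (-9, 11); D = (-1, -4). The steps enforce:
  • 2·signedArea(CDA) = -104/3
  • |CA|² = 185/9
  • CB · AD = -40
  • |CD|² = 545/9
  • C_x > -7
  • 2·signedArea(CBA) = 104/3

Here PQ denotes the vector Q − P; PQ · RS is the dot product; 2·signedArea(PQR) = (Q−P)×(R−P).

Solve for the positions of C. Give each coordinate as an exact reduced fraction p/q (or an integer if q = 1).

C = (-19/3, 5/3)

1. C_x = -19/3  [2·signedArea(CBA) = 104/3 ∩ CB · AD = -40]
2. C_y = 5/3  [2·signedArea(CBA) = 104/3 ∩ CB · AD = -40]
   → C = (-19/3, 5/3)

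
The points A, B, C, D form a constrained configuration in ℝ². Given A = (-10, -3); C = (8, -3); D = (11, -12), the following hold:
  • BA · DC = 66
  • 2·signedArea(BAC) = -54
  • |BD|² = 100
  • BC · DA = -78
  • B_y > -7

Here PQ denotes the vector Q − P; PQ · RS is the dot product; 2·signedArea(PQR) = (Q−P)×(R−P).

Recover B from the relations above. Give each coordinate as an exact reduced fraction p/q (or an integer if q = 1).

1. B_x = 3  [BA · DC = 66 ∩ 2·signedArea(BAC) = -54]
2. B_y = -6  [BA · DC = 66 ∩ 2·signedArea(BAC) = -54]
   → B = (3, -6)

B = (3, -6)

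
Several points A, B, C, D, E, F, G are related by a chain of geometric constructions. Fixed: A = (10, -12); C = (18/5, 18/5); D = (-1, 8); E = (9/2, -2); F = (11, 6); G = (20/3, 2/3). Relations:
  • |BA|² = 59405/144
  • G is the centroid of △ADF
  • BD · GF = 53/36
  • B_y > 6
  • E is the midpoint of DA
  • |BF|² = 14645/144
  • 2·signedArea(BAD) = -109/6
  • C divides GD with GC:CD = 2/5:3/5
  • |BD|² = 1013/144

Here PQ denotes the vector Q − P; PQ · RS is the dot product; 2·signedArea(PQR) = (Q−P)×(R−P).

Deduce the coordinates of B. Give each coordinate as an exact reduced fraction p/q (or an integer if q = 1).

1. B_x = 11/12  [2·signedArea(BAD) = -109/6 ∩ BD · GF = 53/36]
2. B_y = 37/6  [2·signedArea(BAD) = -109/6 ∩ BD · GF = 53/36]
   → B = (11/12, 37/6)

B = (11/12, 37/6)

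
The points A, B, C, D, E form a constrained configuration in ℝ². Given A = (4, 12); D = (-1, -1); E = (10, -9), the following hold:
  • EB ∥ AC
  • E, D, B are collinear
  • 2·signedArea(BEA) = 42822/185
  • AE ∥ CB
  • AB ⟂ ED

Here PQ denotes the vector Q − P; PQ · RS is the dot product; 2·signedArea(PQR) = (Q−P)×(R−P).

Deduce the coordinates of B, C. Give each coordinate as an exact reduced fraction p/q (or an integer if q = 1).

1. B_x = -724/185  [E, D, B are collinear ∩ AB ⟂ ED]
2. B_y = 207/185  [E, D, B are collinear ∩ AB ⟂ ED]
   → B = (-724/185, 207/185)
3. C_x = -1834/185  [AE ∥ CB ∩ EB ∥ AC]
4. C_y = 4092/185  [AE ∥ CB ∩ EB ∥ AC]
   → C = (-1834/185, 4092/185)

B = (-724/185, 207/185)
C = (-1834/185, 4092/185)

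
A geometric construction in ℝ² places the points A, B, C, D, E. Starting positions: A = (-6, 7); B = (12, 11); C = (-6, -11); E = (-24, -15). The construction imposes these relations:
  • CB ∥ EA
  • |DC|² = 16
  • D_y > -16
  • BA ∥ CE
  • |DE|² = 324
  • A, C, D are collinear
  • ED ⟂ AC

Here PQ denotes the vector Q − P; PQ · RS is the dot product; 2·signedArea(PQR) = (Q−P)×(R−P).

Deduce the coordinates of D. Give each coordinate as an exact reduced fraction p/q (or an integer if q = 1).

D = (-6, -15)

1. D_x = -6  [A, C, D are collinear ∩ ED ⟂ AC]
2. D_y = -15  [A, C, D are collinear ∩ ED ⟂ AC]
   → D = (-6, -15)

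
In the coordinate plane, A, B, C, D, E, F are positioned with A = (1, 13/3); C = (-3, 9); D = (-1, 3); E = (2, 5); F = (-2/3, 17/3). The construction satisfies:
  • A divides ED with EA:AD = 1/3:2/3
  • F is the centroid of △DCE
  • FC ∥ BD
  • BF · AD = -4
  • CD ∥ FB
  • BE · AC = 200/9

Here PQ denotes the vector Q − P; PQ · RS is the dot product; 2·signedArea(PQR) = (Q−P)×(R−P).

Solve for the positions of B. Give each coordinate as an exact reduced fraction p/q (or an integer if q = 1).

B = (4/3, -1/3)

1. B_x = 4/3  [FC ∥ BD ∩ CD ∥ FB]
2. B_y = -1/3  [FC ∥ BD ∩ CD ∥ FB]
   → B = (4/3, -1/3)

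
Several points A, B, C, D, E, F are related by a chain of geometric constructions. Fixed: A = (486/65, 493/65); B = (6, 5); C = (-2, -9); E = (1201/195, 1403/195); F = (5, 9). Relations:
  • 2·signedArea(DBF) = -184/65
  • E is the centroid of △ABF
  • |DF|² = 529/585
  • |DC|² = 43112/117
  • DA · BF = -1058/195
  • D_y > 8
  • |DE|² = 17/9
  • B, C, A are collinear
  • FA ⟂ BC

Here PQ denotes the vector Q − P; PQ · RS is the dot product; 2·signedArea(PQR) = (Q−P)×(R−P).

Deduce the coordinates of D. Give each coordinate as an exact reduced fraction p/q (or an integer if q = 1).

1. D_x = 1136/195  [DA · BF = -1058/195 ∩ 2·signedArea(DBF) = -184/65]
2. D_y = 1663/195  [DA · BF = -1058/195 ∩ 2·signedArea(DBF) = -184/65]
   → D = (1136/195, 1663/195)

D = (1136/195, 1663/195)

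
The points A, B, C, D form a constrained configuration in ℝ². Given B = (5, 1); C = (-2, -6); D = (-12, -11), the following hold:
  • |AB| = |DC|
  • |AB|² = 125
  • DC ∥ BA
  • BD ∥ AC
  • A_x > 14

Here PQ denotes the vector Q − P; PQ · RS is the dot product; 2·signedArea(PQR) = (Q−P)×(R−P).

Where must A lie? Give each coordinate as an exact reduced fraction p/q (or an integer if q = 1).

1. A_x = 15  [BD ∥ AC ∩ DC ∥ BA]
2. A_y = 6  [BD ∥ AC ∩ DC ∥ BA]
   → A = (15, 6)

A = (15, 6)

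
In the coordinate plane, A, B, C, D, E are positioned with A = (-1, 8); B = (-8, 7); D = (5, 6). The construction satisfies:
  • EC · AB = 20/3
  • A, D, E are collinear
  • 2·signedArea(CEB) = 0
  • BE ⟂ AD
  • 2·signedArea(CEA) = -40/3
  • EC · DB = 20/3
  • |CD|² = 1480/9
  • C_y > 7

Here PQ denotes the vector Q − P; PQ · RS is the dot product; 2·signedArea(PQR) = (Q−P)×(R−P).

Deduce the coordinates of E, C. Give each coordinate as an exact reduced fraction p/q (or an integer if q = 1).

C = (-23/3, 8)
E = (-7, 10)

1. E_x = -7  [A, D, E are collinear ∩ BE ⟂ AD]
2. E_y = 10  [A, D, E are collinear ∩ BE ⟂ AD]
   → E = (-7, 10)
3. C_x = -23/3  [2·signedArea(CEB) = 0 ∩ EC · DB = 20/3]
4. C_y = 8  [2·signedArea(CEB) = 0 ∩ EC · DB = 20/3]
   → C = (-23/3, 8)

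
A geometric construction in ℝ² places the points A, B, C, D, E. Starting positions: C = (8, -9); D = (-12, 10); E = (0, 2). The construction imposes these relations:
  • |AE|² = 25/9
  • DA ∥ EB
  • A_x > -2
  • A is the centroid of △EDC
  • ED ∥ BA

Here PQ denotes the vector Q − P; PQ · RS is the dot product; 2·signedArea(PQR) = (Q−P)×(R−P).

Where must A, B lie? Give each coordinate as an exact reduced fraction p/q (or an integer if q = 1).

1. A_x = -4/3  [A is the centroid of △EDC]
2. A_y = 1  [A is the centroid of △EDC]
   → A = (-4/3, 1)
3. B_x = 32/3  [ED ∥ BA ∩ DA ∥ EB]
4. B_y = -7  [ED ∥ BA ∩ DA ∥ EB]
   → B = (32/3, -7)

A = (-4/3, 1)
B = (32/3, -7)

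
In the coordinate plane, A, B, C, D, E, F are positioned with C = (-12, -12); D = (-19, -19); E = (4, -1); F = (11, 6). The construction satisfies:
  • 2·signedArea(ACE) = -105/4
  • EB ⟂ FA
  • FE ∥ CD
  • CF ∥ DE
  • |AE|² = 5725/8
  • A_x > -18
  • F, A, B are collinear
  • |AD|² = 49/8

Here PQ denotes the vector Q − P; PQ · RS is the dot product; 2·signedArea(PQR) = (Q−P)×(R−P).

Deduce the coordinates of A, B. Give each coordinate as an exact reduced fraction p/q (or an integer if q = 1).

1. A_x = -69/4  [line -11·x + 16·y + 345/4 = 0 ∩ |AD|² = 49/8]
2. A_y = -69/4  [line -11·x + 16·y + 345/4 = 0 ∩ |AD|² = 49/8]
   → A = (-69/4, -69/4)
3. B_x = 36326/10709  [F, A, B are collinear ∩ EB ⟂ FA]
4. B_y = -2799/10709  [F, A, B are collinear ∩ EB ⟂ FA]
   → B = (36326/10709, -2799/10709)

A = (-69/4, -69/4)
B = (36326/10709, -2799/10709)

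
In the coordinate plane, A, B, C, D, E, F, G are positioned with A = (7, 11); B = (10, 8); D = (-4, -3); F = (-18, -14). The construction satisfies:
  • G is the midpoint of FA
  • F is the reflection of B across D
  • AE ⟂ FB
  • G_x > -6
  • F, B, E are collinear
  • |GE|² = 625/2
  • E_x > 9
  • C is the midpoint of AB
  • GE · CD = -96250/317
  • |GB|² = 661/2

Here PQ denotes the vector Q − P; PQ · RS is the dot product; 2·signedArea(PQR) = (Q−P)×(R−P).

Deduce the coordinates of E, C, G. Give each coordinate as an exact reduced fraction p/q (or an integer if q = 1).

C = (17/2, 19/2)
E = (3044/317, 2437/317)
G = (-11/2, -3/2)

1. E_x = 3044/317  [F, B, E are collinear ∩ AE ⟂ FB]
2. E_y = 2437/317  [F, B, E are collinear ∩ AE ⟂ FB]
   → E = (3044/317, 2437/317)
3. C_x = 17/2  [C is the midpoint of AB]
4. C_y = 19/2  [C is the midpoint of AB]
   → C = (17/2, 19/2)
5. G_x = -11/2  [G is the midpoint of FA]
6. G_y = -3/2  [G is the midpoint of FA]
   → G = (-11/2, -3/2)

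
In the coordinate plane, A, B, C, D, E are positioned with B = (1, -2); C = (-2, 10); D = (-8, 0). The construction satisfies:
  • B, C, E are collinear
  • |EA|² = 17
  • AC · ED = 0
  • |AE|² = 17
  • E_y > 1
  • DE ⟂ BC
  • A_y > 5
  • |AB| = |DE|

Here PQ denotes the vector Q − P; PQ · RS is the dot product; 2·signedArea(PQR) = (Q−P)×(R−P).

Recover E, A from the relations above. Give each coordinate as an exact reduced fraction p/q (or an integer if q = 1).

1. E_x = 0  [B, C, E are collinear ∩ DE ⟂ BC]
2. E_y = 2  [B, C, E are collinear ∩ DE ⟂ BC]
   → E = (0, 2)
3. A_x = -1  [line 8·x + 2·y + -4 = 0 ∩ |AE|² = 17]
4. A_y = 6  [line 8·x + 2·y + -4 = 0 ∩ |AE|² = 17]
   → A = (-1, 6)

A = (-1, 6)
E = (0, 2)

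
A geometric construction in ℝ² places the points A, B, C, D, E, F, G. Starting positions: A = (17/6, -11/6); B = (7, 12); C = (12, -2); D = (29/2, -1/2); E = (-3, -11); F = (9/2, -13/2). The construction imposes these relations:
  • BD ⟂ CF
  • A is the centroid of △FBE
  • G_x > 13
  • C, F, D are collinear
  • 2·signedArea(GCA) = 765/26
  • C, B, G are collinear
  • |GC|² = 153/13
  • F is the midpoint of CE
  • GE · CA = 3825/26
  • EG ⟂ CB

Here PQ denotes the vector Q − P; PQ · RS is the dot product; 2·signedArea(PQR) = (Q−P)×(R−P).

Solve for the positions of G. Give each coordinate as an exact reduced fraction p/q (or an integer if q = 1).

G = (171/13, -68/13)

1. G_x = 171/13  [C, B, G are collinear ∩ EG ⟂ CB]
2. G_y = -68/13  [C, B, G are collinear ∩ EG ⟂ CB]
   → G = (171/13, -68/13)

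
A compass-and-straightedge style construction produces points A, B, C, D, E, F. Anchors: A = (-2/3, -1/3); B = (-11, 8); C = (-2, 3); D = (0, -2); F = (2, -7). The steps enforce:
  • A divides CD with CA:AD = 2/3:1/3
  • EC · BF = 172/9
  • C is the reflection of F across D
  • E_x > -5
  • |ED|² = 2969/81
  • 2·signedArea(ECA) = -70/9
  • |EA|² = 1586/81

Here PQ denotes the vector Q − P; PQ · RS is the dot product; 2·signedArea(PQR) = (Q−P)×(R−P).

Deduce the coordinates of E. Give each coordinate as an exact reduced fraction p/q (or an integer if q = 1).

1. E_x = -37/9  [2·signedArea(ECA) = -70/9 ∩ EC · BF = 172/9]
2. E_y = 22/9  [2·signedArea(ECA) = -70/9 ∩ EC · BF = 172/9]
   → E = (-37/9, 22/9)

E = (-37/9, 22/9)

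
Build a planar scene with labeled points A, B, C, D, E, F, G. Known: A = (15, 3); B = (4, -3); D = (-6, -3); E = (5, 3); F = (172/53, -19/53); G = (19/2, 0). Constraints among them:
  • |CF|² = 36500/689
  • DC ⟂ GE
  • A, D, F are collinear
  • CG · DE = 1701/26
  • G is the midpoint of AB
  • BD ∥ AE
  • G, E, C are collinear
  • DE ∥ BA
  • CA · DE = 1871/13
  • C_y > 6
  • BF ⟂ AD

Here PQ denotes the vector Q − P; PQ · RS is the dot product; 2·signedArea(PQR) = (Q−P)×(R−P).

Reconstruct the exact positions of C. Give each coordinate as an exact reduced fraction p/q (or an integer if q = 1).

1. C_x = 2/13  [G, E, C are collinear ∩ DC ⟂ GE]
2. C_y = 81/13  [G, E, C are collinear ∩ DC ⟂ GE]
   → C = (2/13, 81/13)

C = (2/13, 81/13)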